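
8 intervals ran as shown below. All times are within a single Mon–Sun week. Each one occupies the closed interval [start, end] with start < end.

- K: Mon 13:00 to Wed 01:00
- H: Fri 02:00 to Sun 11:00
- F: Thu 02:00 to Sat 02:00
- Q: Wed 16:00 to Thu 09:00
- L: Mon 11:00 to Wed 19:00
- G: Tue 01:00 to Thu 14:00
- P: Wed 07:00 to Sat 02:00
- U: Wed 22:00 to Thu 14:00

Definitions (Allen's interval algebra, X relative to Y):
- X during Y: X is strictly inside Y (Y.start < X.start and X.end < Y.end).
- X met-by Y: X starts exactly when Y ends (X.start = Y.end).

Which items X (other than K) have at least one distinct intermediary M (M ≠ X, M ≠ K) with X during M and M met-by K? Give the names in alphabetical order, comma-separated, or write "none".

Target K = [Mon 13:00, Wed 01:00].
Intermediaries M with M met-by K: none.
Union: none.

none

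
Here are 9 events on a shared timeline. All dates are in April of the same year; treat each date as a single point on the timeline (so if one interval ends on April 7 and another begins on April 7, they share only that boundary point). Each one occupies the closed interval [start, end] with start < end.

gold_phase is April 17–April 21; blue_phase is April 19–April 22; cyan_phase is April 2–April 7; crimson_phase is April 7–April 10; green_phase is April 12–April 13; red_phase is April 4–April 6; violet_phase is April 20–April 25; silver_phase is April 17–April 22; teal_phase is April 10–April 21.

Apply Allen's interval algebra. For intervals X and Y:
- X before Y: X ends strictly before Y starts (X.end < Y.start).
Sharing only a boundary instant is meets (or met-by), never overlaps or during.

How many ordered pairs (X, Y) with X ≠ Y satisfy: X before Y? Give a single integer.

22

Checking all 72 ordered pairs for relation 'before'; matching pairs in alphabetical order:
(crimson_phase, blue_phase): crimson_phase before blue_phase ✓
(crimson_phase, gold_phase): crimson_phase before gold_phase ✓
(crimson_phase, green_phase): crimson_phase before green_phase ✓
(crimson_phase, silver_phase): crimson_phase before silver_phase ✓
(crimson_phase, violet_phase): crimson_phase before violet_phase ✓
(cyan_phase, blue_phase): cyan_phase before blue_phase ✓
(cyan_phase, gold_phase): cyan_phase before gold_phase ✓
(cyan_phase, green_phase): cyan_phase before green_phase ✓
(cyan_phase, silver_phase): cyan_phase before silver_phase ✓
(cyan_phase, teal_phase): cyan_phase before teal_phase ✓
(cyan_phase, violet_phase): cyan_phase before violet_phase ✓
(green_phase, blue_phase): green_phase before blue_phase ✓
(green_phase, gold_phase): green_phase before gold_phase ✓
(green_phase, silver_phase): green_phase before silver_phase ✓
(green_phase, violet_phase): green_phase before violet_phase ✓
(red_phase, blue_phase): red_phase before blue_phase ✓
(red_phase, crimson_phase): red_phase before crimson_phase ✓
(red_phase, gold_phase): red_phase before gold_phase ✓
(red_phase, green_phase): red_phase before green_phase ✓
(red_phase, silver_phase): red_phase before silver_phase ✓
(red_phase, teal_phase): red_phase before teal_phase ✓
(red_phase, violet_phase): red_phase before violet_phase ✓
Count: 22.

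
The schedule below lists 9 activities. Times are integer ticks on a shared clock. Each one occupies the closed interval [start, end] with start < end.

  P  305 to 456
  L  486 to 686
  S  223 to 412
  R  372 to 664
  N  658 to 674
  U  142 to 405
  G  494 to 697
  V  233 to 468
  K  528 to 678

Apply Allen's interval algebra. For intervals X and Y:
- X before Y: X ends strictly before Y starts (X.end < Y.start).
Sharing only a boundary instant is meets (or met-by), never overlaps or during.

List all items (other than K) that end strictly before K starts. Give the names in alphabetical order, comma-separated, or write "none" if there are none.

P, S, U, V

Target K = [528, 678].
G [494, 697] → contains → no.
L [486, 686] → contains → no.
N [658, 674] → during → no.
P [305, 456] → before → yes.
R [372, 664] → overlaps → no.
S [223, 412] → before → yes.
U [142, 405] → before → yes.
V [233, 468] → before → yes.
Result: P, S, U, V.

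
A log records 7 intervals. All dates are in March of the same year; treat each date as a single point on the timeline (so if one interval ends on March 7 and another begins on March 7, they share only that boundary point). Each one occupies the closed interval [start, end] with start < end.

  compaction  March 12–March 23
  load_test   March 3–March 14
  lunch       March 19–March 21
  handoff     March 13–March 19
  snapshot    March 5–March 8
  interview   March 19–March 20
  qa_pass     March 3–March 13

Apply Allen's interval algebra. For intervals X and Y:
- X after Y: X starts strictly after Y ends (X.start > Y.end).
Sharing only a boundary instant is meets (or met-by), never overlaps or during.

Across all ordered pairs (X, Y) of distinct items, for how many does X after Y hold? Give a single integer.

Checking all 42 ordered pairs for relation 'after'; matching pairs in alphabetical order:
(compaction, snapshot): compaction after snapshot ✓
(handoff, snapshot): handoff after snapshot ✓
(interview, load_test): interview after load_test ✓
(interview, qa_pass): interview after qa_pass ✓
(interview, snapshot): interview after snapshot ✓
(lunch, load_test): lunch after load_test ✓
(lunch, qa_pass): lunch after qa_pass ✓
(lunch, snapshot): lunch after snapshot ✓
Count: 8.

8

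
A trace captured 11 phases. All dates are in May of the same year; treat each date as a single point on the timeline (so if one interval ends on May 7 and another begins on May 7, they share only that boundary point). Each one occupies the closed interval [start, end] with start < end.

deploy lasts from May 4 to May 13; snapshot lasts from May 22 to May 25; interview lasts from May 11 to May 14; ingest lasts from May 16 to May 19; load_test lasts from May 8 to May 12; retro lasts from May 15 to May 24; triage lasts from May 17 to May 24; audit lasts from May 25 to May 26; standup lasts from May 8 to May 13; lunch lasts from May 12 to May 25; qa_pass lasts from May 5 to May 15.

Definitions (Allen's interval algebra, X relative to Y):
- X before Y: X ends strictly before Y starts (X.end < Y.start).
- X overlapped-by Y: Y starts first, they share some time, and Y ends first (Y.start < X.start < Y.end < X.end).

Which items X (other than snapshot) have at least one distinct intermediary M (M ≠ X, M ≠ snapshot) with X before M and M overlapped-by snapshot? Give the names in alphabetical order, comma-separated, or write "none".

none

Target snapshot = [May 22, May 25].
Intermediaries M with M overlapped-by snapshot: none.
Union: none.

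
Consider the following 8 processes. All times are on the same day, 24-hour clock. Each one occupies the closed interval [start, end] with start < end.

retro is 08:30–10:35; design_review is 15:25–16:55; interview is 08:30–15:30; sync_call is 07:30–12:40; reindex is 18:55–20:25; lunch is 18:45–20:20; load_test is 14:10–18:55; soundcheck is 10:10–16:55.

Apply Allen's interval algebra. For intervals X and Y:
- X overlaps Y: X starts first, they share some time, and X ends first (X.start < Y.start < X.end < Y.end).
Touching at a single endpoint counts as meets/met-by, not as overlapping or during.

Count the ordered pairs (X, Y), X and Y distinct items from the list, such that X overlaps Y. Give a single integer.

9

Checking all 56 ordered pairs for relation 'overlaps'; matching pairs in alphabetical order:
(interview, design_review): interview overlaps design_review ✓
(interview, load_test): interview overlaps load_test ✓
(interview, soundcheck): interview overlaps soundcheck ✓
(load_test, lunch): load_test overlaps lunch ✓
(lunch, reindex): lunch overlaps reindex ✓
(retro, soundcheck): retro overlaps soundcheck ✓
(soundcheck, load_test): soundcheck overlaps load_test ✓
(sync_call, interview): sync_call overlaps interview ✓
(sync_call, soundcheck): sync_call overlaps soundcheck ✓
Count: 9.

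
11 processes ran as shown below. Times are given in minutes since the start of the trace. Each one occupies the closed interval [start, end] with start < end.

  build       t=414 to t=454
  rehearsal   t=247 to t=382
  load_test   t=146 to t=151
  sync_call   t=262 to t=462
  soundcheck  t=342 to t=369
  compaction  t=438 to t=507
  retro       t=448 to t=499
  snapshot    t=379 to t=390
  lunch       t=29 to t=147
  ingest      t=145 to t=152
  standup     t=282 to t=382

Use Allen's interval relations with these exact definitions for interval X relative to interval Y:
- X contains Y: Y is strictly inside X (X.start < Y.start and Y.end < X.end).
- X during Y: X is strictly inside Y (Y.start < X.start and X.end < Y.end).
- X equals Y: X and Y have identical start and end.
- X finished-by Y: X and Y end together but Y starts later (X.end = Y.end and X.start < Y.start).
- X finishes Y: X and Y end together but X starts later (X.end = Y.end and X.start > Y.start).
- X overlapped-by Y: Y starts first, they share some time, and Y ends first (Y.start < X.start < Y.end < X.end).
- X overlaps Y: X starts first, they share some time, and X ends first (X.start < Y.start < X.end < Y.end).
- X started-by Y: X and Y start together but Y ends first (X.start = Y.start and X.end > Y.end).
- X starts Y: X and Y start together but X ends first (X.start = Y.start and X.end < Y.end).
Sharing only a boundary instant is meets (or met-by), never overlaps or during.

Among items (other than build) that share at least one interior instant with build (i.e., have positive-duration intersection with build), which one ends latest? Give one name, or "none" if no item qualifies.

compaction

Target build = [t=414, t=454].
compaction [t=438, t=507] → overlapped-by → candidate.
ingest [t=145, t=152] → before → excluded.
load_test [t=146, t=151] → before → excluded.
lunch [t=29, t=147] → before → excluded.
rehearsal [t=247, t=382] → before → excluded.
retro [t=448, t=499] → overlapped-by → candidate.
snapshot [t=379, t=390] → before → excluded.
soundcheck [t=342, t=369] → before → excluded.
standup [t=282, t=382] → before → excluded.
sync_call [t=262, t=462] → contains → candidate.
Among candidates, latest end is t=507 → compaction.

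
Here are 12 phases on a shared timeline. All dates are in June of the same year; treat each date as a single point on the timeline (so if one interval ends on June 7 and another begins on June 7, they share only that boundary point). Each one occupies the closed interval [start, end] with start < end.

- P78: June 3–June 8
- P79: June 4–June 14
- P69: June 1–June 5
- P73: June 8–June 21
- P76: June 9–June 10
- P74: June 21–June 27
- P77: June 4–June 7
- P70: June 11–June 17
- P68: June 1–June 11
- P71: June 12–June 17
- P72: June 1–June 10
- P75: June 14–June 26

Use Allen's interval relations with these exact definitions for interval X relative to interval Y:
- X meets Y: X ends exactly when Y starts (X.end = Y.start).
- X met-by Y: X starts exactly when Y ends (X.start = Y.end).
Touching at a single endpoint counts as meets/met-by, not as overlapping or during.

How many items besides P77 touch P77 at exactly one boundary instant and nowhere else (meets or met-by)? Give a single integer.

0

Target P77 = [June 4, June 7].
P68 [June 1, June 11] → contains → no.
P69 [June 1, June 5] → overlaps → no.
P70 [June 11, June 17] → after → no.
P71 [June 12, June 17] → after → no.
P72 [June 1, June 10] → contains → no.
P73 [June 8, June 21] → after → no.
P74 [June 21, June 27] → after → no.
P75 [June 14, June 26] → after → no.
P76 [June 9, June 10] → after → no.
P78 [June 3, June 8] → contains → no.
P79 [June 4, June 14] → started-by → no.
Total: 0.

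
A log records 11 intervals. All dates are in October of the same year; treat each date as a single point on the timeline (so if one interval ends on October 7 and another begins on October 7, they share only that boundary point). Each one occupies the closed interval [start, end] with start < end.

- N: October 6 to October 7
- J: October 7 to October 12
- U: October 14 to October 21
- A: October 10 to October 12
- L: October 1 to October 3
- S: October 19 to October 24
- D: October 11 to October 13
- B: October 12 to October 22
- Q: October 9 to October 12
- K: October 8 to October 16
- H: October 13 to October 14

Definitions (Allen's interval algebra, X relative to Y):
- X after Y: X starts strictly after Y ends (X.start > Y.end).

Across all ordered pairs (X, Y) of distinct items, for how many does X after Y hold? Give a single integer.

Checking all 110 ordered pairs for relation 'after'; matching pairs in alphabetical order:
(A, L): A after L ✓
(A, N): A after N ✓
(B, L): B after L ✓
(B, N): B after N ✓
(D, L): D after L ✓
(D, N): D after N ✓
(H, A): H after A ✓
(H, J): H after J ✓
(H, L): H after L ✓
(H, N): H after N ✓
(H, Q): H after Q ✓
(J, L): J after L ✓
(K, L): K after L ✓
(K, N): K after N ✓
(N, L): N after L ✓
(Q, L): Q after L ✓
(Q, N): Q after N ✓
(S, A): S after A ✓
(S, D): S after D ✓
(S, H): S after H ✓
(S, J): S after J ✓
(S, K): S after K ✓
(S, L): S after L ✓
(S, N): S after N ✓
... plus 7 further pairs not listed.
Count: 31.

31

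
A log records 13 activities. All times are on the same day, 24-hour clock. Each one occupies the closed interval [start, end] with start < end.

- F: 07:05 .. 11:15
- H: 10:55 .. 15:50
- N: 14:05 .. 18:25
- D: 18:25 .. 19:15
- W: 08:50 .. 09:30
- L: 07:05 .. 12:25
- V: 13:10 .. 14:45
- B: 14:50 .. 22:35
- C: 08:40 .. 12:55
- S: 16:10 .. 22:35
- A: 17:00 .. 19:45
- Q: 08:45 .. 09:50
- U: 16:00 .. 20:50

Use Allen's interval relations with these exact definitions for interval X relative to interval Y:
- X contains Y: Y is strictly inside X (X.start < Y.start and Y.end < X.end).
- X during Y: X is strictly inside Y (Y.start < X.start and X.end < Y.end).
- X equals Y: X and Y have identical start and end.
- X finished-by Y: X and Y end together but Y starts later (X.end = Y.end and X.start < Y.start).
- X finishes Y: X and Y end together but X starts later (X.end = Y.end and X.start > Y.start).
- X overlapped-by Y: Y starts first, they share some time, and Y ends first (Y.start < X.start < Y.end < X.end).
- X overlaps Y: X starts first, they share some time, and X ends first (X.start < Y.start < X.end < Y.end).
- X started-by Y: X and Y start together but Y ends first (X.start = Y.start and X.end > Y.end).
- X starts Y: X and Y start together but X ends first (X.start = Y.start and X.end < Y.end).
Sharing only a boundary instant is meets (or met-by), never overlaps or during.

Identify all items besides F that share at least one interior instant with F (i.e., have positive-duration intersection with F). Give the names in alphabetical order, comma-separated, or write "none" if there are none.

Target F = [07:05, 11:15].
A [17:00, 19:45] → after → no.
B [14:50, 22:35] → after → no.
C [08:40, 12:55] → overlapped-by → yes.
D [18:25, 19:15] → after → no.
H [10:55, 15:50] → overlapped-by → yes.
L [07:05, 12:25] → started-by → yes.
N [14:05, 18:25] → after → no.
Q [08:45, 09:50] → during → yes.
S [16:10, 22:35] → after → no.
U [16:00, 20:50] → after → no.
V [13:10, 14:45] → after → no.
W [08:50, 09:30] → during → yes.
Result: C, H, L, Q, W.

C, H, L, Q, W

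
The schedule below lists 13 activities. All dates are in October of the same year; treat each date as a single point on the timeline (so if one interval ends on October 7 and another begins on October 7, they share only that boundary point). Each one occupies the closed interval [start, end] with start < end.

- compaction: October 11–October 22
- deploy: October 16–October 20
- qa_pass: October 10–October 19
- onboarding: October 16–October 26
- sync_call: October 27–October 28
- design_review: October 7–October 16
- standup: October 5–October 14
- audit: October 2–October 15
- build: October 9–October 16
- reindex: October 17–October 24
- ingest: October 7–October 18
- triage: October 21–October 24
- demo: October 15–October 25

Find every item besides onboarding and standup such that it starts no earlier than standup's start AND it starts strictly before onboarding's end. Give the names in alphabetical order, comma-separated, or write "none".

build, compaction, demo, deploy, design_review, ingest, qa_pass, reindex, triage

Conditions: its start is no earlier than standup's start (X.start >= October 5) AND its start is strictly before onboarding's end (X.start < October 26).
audit: start October 2 >= October 5? ✗; start October 2 < October 26? ✓ → no.
build: start October 9 >= October 5? ✓; start October 9 < October 26? ✓ → yes.
compaction: start October 11 >= October 5? ✓; start October 11 < October 26? ✓ → yes.
demo: start October 15 >= October 5? ✓; start October 15 < October 26? ✓ → yes.
deploy: start October 16 >= October 5? ✓; start October 16 < October 26? ✓ → yes.
design_review: start October 7 >= October 5? ✓; start October 7 < October 26? ✓ → yes.
ingest: start October 7 >= October 5? ✓; start October 7 < October 26? ✓ → yes.
qa_pass: start October 10 >= October 5? ✓; start October 10 < October 26? ✓ → yes.
reindex: start October 17 >= October 5? ✓; start October 17 < October 26? ✓ → yes.
sync_call: start October 27 >= October 5? ✓; start October 27 < October 26? ✗ → no.
triage: start October 21 >= October 5? ✓; start October 21 < October 26? ✓ → yes.
Result: build, compaction, demo, deploy, design_review, ingest, qa_pass, reindex, triage.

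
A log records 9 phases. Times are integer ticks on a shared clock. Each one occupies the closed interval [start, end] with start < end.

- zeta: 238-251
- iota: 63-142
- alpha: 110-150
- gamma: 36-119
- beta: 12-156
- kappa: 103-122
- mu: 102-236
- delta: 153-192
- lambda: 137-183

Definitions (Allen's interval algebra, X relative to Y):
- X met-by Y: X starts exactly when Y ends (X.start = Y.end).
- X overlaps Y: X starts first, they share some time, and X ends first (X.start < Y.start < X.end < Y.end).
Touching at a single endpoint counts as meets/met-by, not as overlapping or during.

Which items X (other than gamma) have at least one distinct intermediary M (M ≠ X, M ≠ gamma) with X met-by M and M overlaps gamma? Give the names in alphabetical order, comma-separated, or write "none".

none

Target gamma = [36, 119].
Intermediaries M with M overlaps gamma: none.
Union: none.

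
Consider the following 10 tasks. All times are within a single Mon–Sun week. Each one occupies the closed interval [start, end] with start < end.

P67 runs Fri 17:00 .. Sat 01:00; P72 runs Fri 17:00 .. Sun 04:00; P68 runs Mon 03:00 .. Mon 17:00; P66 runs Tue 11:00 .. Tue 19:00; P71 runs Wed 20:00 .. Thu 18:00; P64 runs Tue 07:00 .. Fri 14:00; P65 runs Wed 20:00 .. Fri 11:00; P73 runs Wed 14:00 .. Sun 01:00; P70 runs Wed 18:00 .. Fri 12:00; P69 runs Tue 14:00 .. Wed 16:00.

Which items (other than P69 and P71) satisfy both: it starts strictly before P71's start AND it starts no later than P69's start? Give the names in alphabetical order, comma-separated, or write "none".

P64, P66, P68

Conditions: its start is strictly before P71's start (X.start < Wed 20:00) AND its start is no later than P69's start (X.start <= Tue 14:00).
P64: start Tue 07:00 < Wed 20:00? ✓; start Tue 07:00 <= Tue 14:00? ✓ → yes.
P65: start Wed 20:00 < Wed 20:00? ✗; start Wed 20:00 <= Tue 14:00? ✗ → no.
P66: start Tue 11:00 < Wed 20:00? ✓; start Tue 11:00 <= Tue 14:00? ✓ → yes.
P67: start Fri 17:00 < Wed 20:00? ✗; start Fri 17:00 <= Tue 14:00? ✗ → no.
P68: start Mon 03:00 < Wed 20:00? ✓; start Mon 03:00 <= Tue 14:00? ✓ → yes.
P70: start Wed 18:00 < Wed 20:00? ✓; start Wed 18:00 <= Tue 14:00? ✗ → no.
P72: start Fri 17:00 < Wed 20:00? ✗; start Fri 17:00 <= Tue 14:00? ✗ → no.
P73: start Wed 14:00 < Wed 20:00? ✓; start Wed 14:00 <= Tue 14:00? ✗ → no.
Result: P64, P66, P68.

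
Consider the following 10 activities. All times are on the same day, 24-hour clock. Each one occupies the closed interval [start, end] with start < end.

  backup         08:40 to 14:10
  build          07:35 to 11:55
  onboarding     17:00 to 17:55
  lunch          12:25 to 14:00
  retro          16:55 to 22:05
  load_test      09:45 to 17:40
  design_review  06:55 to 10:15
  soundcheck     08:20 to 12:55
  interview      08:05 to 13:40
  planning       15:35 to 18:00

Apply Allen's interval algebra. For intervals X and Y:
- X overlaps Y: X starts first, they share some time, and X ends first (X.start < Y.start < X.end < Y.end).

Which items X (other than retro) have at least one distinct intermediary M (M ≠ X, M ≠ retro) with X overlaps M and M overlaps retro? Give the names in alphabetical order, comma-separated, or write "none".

Target retro = [16:55, 22:05].
Intermediaries M with M overlaps retro: load_test, planning.
Via load_test — items with X overlaps load_test: backup, build, design_review, interview, soundcheck.
Via planning — items with X overlaps planning: load_test.
Union: backup, build, design_review, interview, load_test, soundcheck.

backup, build, design_review, interview, load_test, soundcheck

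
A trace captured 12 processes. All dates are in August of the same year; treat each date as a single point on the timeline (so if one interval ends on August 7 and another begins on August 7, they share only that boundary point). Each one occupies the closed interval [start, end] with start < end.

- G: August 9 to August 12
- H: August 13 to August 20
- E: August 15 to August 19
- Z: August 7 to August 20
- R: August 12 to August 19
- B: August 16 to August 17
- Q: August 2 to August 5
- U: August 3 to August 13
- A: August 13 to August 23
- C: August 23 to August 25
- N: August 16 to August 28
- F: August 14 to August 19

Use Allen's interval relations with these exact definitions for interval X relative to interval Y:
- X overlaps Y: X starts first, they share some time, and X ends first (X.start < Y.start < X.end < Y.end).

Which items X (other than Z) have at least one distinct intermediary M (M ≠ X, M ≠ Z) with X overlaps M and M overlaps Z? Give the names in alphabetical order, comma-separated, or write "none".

Target Z = [August 7, August 20].
Intermediaries M with M overlaps Z: U.
Via U — items with X overlaps U: Q.
Union: Q.

Q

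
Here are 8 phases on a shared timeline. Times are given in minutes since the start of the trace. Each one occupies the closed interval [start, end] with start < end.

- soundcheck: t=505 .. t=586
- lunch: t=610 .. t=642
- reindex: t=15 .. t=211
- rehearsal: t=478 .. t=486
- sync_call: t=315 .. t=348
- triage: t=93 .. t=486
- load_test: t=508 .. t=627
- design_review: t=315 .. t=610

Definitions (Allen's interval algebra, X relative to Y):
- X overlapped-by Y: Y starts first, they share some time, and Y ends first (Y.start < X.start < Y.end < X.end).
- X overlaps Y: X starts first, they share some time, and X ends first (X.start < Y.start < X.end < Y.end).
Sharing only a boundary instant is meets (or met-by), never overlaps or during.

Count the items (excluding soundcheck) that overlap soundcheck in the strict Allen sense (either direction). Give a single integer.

1

Target soundcheck = [t=505, t=586].
design_review [t=315, t=610] → contains → no.
load_test [t=508, t=627] → overlapped-by → counts.
lunch [t=610, t=642] → after → no.
rehearsal [t=478, t=486] → before → no.
reindex [t=15, t=211] → before → no.
sync_call [t=315, t=348] → before → no.
triage [t=93, t=486] → before → no.
Total: 1.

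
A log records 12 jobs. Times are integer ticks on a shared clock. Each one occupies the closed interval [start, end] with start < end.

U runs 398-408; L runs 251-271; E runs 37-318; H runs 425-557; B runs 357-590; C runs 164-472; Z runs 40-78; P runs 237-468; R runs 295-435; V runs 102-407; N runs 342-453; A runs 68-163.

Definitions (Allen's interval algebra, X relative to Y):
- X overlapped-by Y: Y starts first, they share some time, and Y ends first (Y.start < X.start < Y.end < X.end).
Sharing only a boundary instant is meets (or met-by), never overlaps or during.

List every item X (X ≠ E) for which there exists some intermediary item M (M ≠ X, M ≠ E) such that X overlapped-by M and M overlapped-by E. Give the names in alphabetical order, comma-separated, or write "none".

B, C, H, N, P, R, U

Target E = [37, 318].
Intermediaries M with M overlapped-by E: C, P, R, V.
Via C — items with X overlapped-by C: B, H.
Via P — items with X overlapped-by P: B, H.
Via R — items with X overlapped-by R: B, H, N.
Via V — items with X overlapped-by V: B, C, N, P, R, U.
Union: B, C, H, N, P, R, U.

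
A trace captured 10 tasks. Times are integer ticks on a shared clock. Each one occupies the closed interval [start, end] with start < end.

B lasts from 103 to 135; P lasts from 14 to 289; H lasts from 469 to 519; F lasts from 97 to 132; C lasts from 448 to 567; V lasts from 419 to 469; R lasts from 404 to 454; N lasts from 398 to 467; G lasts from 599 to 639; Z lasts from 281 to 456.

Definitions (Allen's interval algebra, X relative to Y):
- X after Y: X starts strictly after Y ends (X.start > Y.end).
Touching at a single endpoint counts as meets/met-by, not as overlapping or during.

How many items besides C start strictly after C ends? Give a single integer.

1

Target C = [448, 567].
B [103, 135] → before → no.
F [97, 132] → before → no.
G [599, 639] → after → counts.
H [469, 519] → during → no.
N [398, 467] → overlaps → no.
P [14, 289] → before → no.
R [404, 454] → overlaps → no.
V [419, 469] → overlaps → no.
Z [281, 456] → overlaps → no.
Total: 1.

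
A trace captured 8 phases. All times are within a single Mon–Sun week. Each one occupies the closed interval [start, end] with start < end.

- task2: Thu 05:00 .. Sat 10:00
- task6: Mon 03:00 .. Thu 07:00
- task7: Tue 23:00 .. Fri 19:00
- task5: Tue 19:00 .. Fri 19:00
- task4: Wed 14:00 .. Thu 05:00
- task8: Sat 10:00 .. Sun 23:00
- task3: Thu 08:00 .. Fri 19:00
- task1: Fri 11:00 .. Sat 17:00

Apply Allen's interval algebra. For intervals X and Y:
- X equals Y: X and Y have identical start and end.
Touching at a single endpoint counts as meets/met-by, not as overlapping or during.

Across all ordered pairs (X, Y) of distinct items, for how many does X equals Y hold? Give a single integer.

Checking all 56 ordered pairs for relation 'equals'; matching pairs in alphabetical order:
No pair satisfies it.
Count: 0.

0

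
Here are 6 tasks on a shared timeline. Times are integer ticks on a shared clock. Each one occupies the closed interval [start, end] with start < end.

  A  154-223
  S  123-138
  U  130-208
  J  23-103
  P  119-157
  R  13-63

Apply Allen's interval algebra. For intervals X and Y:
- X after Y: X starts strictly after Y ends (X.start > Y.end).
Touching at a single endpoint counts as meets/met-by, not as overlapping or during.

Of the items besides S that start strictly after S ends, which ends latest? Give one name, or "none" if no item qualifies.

Target S = [123, 138].
A [154, 223] → after → candidate.
J [23, 103] → before → excluded.
P [119, 157] → contains → excluded.
R [13, 63] → before → excluded.
U [130, 208] → overlapped-by → excluded.
Among candidates, latest end is 223 → A.

A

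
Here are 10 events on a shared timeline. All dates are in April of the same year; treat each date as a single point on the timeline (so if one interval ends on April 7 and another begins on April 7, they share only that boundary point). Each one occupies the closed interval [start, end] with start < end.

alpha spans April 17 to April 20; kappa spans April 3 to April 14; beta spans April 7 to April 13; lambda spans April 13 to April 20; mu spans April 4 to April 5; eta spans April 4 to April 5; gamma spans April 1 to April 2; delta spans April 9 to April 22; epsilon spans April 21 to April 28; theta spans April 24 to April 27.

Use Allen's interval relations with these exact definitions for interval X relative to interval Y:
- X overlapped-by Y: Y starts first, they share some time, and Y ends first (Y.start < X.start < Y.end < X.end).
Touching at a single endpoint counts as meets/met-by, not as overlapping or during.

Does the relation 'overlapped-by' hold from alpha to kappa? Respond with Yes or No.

alpha = [April 17, April 20], kappa = [April 3, April 14].
Actual relation of alpha to kappa: after.
Asked whether 'overlapped-by' holds → No.

No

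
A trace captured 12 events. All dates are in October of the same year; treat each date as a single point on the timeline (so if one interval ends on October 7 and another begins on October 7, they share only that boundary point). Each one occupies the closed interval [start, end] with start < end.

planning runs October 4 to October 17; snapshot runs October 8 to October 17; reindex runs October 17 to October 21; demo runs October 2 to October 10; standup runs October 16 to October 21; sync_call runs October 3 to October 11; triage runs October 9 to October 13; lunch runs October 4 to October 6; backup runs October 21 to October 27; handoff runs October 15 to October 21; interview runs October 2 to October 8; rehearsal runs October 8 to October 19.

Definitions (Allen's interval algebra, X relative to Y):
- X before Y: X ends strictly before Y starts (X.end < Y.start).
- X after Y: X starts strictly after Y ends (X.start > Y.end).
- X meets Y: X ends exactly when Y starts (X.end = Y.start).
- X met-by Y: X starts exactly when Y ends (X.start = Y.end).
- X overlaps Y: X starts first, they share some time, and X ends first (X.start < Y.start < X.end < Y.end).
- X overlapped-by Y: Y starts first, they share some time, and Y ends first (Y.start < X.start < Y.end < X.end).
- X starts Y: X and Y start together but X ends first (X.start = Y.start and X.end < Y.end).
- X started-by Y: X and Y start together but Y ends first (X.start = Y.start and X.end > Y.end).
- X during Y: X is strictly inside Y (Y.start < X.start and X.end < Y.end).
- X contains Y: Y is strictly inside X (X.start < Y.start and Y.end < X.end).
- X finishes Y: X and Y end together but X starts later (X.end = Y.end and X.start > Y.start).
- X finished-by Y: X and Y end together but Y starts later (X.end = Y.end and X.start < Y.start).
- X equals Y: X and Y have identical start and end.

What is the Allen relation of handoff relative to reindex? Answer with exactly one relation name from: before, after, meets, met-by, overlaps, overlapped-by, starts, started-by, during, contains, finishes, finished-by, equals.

handoff = [October 15, October 21]; reindex = [October 17, October 21].
Compare endpoints: handoff.start < reindex.start, handoff.start < reindex.end, handoff.end > reindex.start, handoff.end = reindex.end.
That pattern is 'finished-by'.

finished-by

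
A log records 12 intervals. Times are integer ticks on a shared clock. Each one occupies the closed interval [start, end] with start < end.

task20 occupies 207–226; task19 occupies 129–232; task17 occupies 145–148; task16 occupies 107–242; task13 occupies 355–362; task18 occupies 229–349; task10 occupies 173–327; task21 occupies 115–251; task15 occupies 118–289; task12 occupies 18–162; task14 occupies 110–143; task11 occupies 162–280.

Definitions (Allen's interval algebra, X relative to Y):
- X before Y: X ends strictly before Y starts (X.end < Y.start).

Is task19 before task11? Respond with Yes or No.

task19 = [129, 232], task11 = [162, 280].
Actual relation of task19 to task11: overlaps.
Asked whether 'before' holds → No.

No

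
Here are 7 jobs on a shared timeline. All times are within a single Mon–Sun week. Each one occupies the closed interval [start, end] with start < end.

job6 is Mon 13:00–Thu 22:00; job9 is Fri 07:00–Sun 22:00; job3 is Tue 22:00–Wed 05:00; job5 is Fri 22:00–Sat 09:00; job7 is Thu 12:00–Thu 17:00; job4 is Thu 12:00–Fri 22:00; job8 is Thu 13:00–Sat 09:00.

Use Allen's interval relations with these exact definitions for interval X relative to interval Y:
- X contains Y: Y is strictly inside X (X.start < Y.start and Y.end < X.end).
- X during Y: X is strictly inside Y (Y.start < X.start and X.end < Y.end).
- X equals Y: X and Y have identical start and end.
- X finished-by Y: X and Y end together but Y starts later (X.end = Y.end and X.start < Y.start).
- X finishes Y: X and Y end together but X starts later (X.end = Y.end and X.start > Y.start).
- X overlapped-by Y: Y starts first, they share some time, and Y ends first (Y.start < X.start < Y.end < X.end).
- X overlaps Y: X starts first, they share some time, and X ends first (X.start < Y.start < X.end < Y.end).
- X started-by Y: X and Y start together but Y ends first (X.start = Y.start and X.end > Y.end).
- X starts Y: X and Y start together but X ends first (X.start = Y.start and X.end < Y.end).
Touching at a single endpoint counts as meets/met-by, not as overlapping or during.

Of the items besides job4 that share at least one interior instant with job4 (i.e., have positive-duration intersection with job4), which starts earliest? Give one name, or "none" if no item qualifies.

job6

Target job4 = [Thu 12:00, Fri 22:00].
job3 [Tue 22:00, Wed 05:00] → before → excluded.
job5 [Fri 22:00, Sat 09:00] → met-by → excluded.
job6 [Mon 13:00, Thu 22:00] → overlaps → candidate.
job7 [Thu 12:00, Thu 17:00] → starts → candidate.
job8 [Thu 13:00, Sat 09:00] → overlapped-by → candidate.
job9 [Fri 07:00, Sun 22:00] → overlapped-by → candidate.
Among candidates, earliest start is Mon 13:00 → job6.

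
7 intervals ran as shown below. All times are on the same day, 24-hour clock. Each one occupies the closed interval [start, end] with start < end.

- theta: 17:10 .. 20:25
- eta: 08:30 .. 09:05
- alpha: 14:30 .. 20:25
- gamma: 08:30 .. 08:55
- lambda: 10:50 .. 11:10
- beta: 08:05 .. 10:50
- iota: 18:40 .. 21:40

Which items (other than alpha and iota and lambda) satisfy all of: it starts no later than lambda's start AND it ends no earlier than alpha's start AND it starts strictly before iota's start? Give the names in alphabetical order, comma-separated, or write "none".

Conditions: its start is no later than lambda's start (X.start <= 10:50) AND its end is no earlier than alpha's start (X.end >= 14:30) AND its start is strictly before iota's start (X.start < 18:40).
beta: start 08:05 <= 10:50? ✓; end 10:50 >= 14:30? ✗; start 08:05 < 18:40? ✓ → no.
eta: start 08:30 <= 10:50? ✓; end 09:05 >= 14:30? ✗; start 08:30 < 18:40? ✓ → no.
gamma: start 08:30 <= 10:50? ✓; end 08:55 >= 14:30? ✗; start 08:30 < 18:40? ✓ → no.
theta: start 17:10 <= 10:50? ✗; end 20:25 >= 14:30? ✓; start 17:10 < 18:40? ✓ → no.
Result: none.

none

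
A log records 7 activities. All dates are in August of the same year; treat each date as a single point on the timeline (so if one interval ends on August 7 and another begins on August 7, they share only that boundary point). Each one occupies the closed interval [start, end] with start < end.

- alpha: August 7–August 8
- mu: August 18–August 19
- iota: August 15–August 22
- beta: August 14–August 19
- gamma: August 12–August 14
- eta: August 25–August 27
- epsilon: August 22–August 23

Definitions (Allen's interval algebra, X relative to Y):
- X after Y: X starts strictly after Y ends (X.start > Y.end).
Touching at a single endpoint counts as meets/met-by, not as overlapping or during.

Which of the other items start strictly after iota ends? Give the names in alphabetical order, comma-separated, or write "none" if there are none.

Target iota = [August 15, August 22].
alpha [August 7, August 8] → before → no.
beta [August 14, August 19] → overlaps → no.
epsilon [August 22, August 23] → met-by → no.
eta [August 25, August 27] → after → yes.
gamma [August 12, August 14] → before → no.
mu [August 18, August 19] → during → no.
Result: eta.

eta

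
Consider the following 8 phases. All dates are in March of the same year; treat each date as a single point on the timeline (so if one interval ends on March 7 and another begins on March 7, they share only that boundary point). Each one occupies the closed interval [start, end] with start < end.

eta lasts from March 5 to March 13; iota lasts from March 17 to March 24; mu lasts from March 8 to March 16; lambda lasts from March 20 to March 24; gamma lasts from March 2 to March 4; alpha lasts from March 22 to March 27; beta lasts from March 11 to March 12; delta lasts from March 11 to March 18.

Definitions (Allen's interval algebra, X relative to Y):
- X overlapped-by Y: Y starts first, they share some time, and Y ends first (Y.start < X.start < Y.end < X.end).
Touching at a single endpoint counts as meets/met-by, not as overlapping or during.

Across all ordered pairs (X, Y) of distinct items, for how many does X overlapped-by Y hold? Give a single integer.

6

Checking all 56 ordered pairs for relation 'overlapped-by'; matching pairs in alphabetical order:
(alpha, iota): alpha overlapped-by iota ✓
(alpha, lambda): alpha overlapped-by lambda ✓
(delta, eta): delta overlapped-by eta ✓
(delta, mu): delta overlapped-by mu ✓
(iota, delta): iota overlapped-by delta ✓
(mu, eta): mu overlapped-by eta ✓
Count: 6.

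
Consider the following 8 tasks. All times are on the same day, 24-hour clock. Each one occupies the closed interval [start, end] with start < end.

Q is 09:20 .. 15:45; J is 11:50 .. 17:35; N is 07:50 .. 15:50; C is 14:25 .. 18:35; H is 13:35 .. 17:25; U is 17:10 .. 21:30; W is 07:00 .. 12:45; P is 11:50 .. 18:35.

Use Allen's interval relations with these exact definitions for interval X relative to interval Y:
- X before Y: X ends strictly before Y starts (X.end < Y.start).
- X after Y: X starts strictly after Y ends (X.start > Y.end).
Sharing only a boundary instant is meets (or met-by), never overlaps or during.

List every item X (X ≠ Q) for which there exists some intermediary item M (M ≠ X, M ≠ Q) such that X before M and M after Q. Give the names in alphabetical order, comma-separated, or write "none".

Target Q = [09:20, 15:45].
Intermediaries M with M after Q: U.
Via U — items with X before U: N, W.
Union: N, W.

N, W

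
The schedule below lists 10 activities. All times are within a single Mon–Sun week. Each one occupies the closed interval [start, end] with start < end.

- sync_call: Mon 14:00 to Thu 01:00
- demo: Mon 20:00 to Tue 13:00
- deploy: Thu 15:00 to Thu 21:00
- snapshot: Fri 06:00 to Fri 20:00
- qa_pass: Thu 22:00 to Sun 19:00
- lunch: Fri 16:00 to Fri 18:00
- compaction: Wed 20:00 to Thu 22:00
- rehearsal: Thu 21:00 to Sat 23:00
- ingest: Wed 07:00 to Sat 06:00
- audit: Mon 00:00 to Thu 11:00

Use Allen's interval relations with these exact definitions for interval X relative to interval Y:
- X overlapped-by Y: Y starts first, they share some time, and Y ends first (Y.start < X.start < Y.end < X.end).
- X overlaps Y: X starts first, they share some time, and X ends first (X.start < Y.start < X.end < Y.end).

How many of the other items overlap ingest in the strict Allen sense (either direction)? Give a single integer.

Target ingest = [Wed 07:00, Sat 06:00].
audit [Mon 00:00, Thu 11:00] → overlaps → counts.
compaction [Wed 20:00, Thu 22:00] → during → no.
demo [Mon 20:00, Tue 13:00] → before → no.
deploy [Thu 15:00, Thu 21:00] → during → no.
lunch [Fri 16:00, Fri 18:00] → during → no.
qa_pass [Thu 22:00, Sun 19:00] → overlapped-by → counts.
rehearsal [Thu 21:00, Sat 23:00] → overlapped-by → counts.
snapshot [Fri 06:00, Fri 20:00] → during → no.
sync_call [Mon 14:00, Thu 01:00] → overlaps → counts.
Total: 4.

4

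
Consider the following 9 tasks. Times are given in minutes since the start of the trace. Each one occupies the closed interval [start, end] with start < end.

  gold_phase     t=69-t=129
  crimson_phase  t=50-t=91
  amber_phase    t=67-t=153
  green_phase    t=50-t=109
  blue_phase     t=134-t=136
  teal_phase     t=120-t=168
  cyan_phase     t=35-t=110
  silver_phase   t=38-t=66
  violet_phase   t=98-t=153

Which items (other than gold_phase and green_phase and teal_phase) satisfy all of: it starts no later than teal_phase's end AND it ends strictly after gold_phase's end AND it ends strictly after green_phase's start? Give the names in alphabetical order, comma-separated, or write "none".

Conditions: its start is no later than teal_phase's end (X.start <= t=168) AND its end is strictly after gold_phase's end (X.end > t=129) AND its end is strictly after green_phase's start (X.end > t=50).
amber_phase: start t=67 <= t=168? ✓; end t=153 > t=129? ✓; end t=153 > t=50? ✓ → yes.
blue_phase: start t=134 <= t=168? ✓; end t=136 > t=129? ✓; end t=136 > t=50? ✓ → yes.
crimson_phase: start t=50 <= t=168? ✓; end t=91 > t=129? ✗; end t=91 > t=50? ✓ → no.
cyan_phase: start t=35 <= t=168? ✓; end t=110 > t=129? ✗; end t=110 > t=50? ✓ → no.
silver_phase: start t=38 <= t=168? ✓; end t=66 > t=129? ✗; end t=66 > t=50? ✓ → no.
violet_phase: start t=98 <= t=168? ✓; end t=153 > t=129? ✓; end t=153 > t=50? ✓ → yes.
Result: amber_phase, blue_phase, violet_phase.

amber_phase, blue_phase, violet_phase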